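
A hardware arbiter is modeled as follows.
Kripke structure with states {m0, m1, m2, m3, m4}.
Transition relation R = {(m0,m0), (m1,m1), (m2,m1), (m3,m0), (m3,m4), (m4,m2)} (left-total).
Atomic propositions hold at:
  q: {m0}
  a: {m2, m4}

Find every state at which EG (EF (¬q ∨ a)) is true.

Sat(¬q) = {m1, m2, m3, m4}
Sat(¬q ∨ a) = {m1, m2, m3, m4}
EF (¬q ∨ a): least fixpoint, start Z0 = {m1, m2, m3, m4}, add states with some successor in Z. Already a fixed point.
Sat(EF (¬q ∨ a)) = {m1, m2, m3, m4}
EG (EF (¬q ∨ a)): greatest fixpoint, start Z0 = {m1, m2, m3, m4}, keep only states in Sat with some successor in Z. Already a fixed point.
Sat(EG (EF (¬q ∨ a))) = {m1, m2, m3, m4}

{m1, m2, m3, m4}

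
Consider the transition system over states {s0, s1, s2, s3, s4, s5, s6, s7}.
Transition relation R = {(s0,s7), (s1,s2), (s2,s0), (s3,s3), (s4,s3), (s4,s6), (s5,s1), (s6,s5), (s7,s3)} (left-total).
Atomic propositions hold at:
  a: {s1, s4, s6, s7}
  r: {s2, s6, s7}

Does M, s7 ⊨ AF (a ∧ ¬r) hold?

No

Sat(¬r) = {s0, s1, s3, s4, s5}
Sat(a ∧ ¬r) = {s1, s4}
AF (a ∧ ¬r): least fixpoint, start Z0 = {s1, s4}, add states with every successor in Z. Z1 = {s1, s4, s5}; Z2 = {s1, s4, s5, s6}; fixed.
Sat(AF (a ∧ ¬r)) = {s1, s4, s5, s6}
s7 ∉ Sat(AF (a ∧ ¬r)) = {s1, s4, s5, s6}, so the formula does not hold at s7.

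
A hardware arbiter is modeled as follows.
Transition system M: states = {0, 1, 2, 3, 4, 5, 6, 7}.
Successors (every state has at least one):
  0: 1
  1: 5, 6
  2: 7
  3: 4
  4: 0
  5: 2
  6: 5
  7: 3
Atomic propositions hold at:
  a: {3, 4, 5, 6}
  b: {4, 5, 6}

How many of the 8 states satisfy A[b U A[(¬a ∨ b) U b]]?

Sat(¬a) = {0, 1, 2, 7}
Sat(¬a ∨ b) = {0, 1, 2, 4, 5, 6, 7}
A[(¬a ∨ b) U b]: least fixpoint, start Z0 = Sat(b) = {4, 5, 6}, add states in Sat(¬a ∨ b) with every successor in Z. Z1 = {1, 4, 5, 6}; Z2 = {0, 1, 4, 5, 6}; fixed.
Sat(A[(¬a ∨ b) U b]) = {0, 1, 4, 5, 6}
A[b U A[(¬a ∨ b) U b]]: least fixpoint, start Z0 = Sat(A[(¬a ∨ b) U b]) = {0, 1, 4, 5, 6}, add states in Sat(b) with every successor in Z. Already a fixed point.
Sat(A[b U A[(¬a ∨ b) U b]]) = {0, 1, 4, 5, 6}
|Sat(A[b U A[(¬a ∨ b) U b]])| = |{0, 1, 4, 5, 6}| = 5.

5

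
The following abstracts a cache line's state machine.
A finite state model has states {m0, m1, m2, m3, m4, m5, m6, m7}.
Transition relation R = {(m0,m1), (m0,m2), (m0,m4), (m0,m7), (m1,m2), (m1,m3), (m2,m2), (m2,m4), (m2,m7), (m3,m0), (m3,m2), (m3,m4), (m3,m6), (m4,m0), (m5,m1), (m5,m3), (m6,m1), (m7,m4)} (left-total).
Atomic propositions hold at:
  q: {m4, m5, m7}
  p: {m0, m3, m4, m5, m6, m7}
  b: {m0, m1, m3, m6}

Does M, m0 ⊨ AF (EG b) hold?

EG b: greatest fixpoint, start Z0 = {m0, m1, m3, m6}, keep only states in Sat with some successor in Z. Already a fixed point.
Sat(EG b) = {m0, m1, m3, m6}
AF (EG b): least fixpoint, start Z0 = {m0, m1, m3, m6}, add states with every successor in Z. Z1 = {m0, m1, m3, m4, m5, m6}; Z2 = {m0, m1, m3, m4, m5, m6, m7}; fixed.
Sat(AF (EG b)) = {m0, m1, m3, m4, m5, m6, m7}
m0 ∈ Sat(AF (EG b)) = {m0, m1, m3, m4, m5, m6, m7}, so the formula holds at m0.

Yes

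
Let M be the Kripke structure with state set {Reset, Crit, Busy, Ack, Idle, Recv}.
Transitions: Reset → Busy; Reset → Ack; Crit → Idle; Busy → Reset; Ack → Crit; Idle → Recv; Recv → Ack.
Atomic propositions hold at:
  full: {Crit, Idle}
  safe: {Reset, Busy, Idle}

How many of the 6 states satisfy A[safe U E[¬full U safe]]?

Sat(¬full) = {Reset, Busy, Ack, Recv}
E[¬full U safe]: least fixpoint, start Z0 = Sat(safe) = {Reset, Busy, Idle}, add states in Sat(¬full) with some successor in Z. Already a fixed point.
Sat(E[¬full U safe]) = {Reset, Busy, Idle}
A[safe U E[¬full U safe]]: least fixpoint, start Z0 = Sat(E[¬full U safe]) = {Reset, Busy, Idle}, add states in Sat(safe) with every successor in Z. Already a fixed point.
Sat(A[safe U E[¬full U safe]]) = {Reset, Busy, Idle}
|Sat(A[safe U E[¬full U safe]])| = |{Reset, Busy, Idle}| = 3.

3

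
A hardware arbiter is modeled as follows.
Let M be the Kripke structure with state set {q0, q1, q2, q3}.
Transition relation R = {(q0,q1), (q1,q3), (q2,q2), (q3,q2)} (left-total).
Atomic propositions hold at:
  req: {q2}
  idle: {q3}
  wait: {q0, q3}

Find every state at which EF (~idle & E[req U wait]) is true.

{q0}

Sat(~idle) = {q0, q1, q2}
E[req U wait]: least fixpoint, start Z0 = Sat(wait) = {q0, q3}, add states in Sat(req) with some successor in Z. Already a fixed point.
Sat(E[req U wait]) = {q0, q3}
Sat(~idle & E[req U wait]) = {q0}
EF (~idle & E[req U wait]): least fixpoint, start Z0 = {q0}, add states with some successor in Z. Already a fixed point.
Sat(EF (~idle & E[req U wait])) = {q0}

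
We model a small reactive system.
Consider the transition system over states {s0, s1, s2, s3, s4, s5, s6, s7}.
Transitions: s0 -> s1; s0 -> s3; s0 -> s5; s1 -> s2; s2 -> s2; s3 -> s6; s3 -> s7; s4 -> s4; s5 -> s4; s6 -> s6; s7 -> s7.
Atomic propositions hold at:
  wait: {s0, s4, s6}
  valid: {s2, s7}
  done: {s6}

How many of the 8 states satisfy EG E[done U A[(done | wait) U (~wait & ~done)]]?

Sat(done | wait) = {s0, s4, s6}
Sat(~wait) = {s1, s2, s3, s5, s7}
Sat(~done) = {s0, s1, s2, s3, s4, s5, s7}
Sat(~wait & ~done) = {s1, s2, s3, s5, s7}
A[(done | wait) U (~wait & ~done)]: least fixpoint, start Z0 = Sat((~wait & ~done)) = {s1, s2, s3, s5, s7}, add states in Sat(done | wait) with every successor in Z. Z1 = {s0, s1, s2, s3, s5, s7}; fixed.
Sat(A[(done | wait) U (~wait & ~done)]) = {s0, s1, s2, s3, s5, s7}
E[done U A[(done | wait) U (~wait & ~done)]]: least fixpoint, start Z0 = Sat(A[(done | wait) U (~wait & ~done)]) = {s0, s1, s2, s3, s5, s7}, add states in Sat(done) with some successor in Z. Already a fixed point.
Sat(E[done U A[(done | wait) U (~wait & ~done)]]) = {s0, s1, s2, s3, s5, s7}
EG E[done U A[(done | wait) U (~wait & ~done)]]: greatest fixpoint, start Z0 = {s0, s1, s2, s3, s5, s7}, keep only states in Sat with some successor in Z. Z1 = {s0, s1, s2, s3, s7}; fixed.
Sat(EG E[done U A[(done | wait) U (~wait & ~done)]]) = {s0, s1, s2, s3, s7}
|Sat(EG E[done U A[(done | wait) U (~wait & ~done)]])| = |{s0, s1, s2, s3, s7}| = 5.

5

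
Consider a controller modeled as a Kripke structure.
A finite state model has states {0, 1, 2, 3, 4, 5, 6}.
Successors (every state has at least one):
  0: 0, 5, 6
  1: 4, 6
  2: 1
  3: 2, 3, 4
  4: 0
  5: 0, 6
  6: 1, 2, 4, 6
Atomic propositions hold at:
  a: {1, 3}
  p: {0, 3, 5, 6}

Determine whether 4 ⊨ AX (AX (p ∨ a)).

Yes

Sat(p ∨ a) = {0, 1, 3, 5, 6}
Sat(AX (p ∨ a)) = {s : every successor in {0, 1, 3, 5, 6}} = {0, 2, 4, 5}
Sat(AX (AX (p ∨ a))) = {s : every successor in {0, 2, 4, 5}} = {4}
4 ∈ Sat(AX (AX (p ∨ a))) = {4}, so the formula holds at 4.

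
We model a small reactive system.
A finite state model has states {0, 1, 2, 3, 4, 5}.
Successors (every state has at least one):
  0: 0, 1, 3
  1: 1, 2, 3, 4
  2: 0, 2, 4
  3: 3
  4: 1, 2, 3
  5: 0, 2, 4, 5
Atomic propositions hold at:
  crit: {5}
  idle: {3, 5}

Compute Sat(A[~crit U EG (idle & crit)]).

Sat(~crit) = {0, 1, 2, 3, 4}
Sat(idle & crit) = {5}
EG (idle & crit): greatest fixpoint, start Z0 = {5}, keep only states in Sat with some successor in Z. Already a fixed point.
Sat(EG (idle & crit)) = {5}
A[~crit U EG (idle & crit)]: least fixpoint, start Z0 = Sat(EG (idle & crit)) = {5}, add states in Sat(~crit) with every successor in Z. Already a fixed point.
Sat(A[~crit U EG (idle & crit)]) = {5}

{5}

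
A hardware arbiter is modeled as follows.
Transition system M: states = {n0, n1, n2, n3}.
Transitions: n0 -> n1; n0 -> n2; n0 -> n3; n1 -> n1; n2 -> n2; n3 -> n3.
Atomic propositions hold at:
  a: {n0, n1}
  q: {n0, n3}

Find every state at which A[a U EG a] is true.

{n0, n1}

EG a: greatest fixpoint, start Z0 = {n0, n1}, keep only states in Sat with some successor in Z. Already a fixed point.
Sat(EG a) = {n0, n1}
A[a U EG a]: least fixpoint, start Z0 = Sat(EG a) = {n0, n1}, add states in Sat(a) with every successor in Z. Already a fixed point.
Sat(A[a U EG a]) = {n0, n1}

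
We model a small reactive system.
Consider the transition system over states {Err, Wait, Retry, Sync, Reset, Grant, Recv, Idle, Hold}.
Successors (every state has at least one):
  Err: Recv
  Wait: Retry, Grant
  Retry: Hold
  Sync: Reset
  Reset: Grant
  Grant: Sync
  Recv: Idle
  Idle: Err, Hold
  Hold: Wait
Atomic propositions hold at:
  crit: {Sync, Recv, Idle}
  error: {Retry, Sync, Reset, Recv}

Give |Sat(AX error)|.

3

Sat(AX error) = {s : every successor in {Retry, Sync, Reset, Recv}} = {Err, Sync, Grant}
|Sat(AX error)| = |{Err, Sync, Grant}| = 3.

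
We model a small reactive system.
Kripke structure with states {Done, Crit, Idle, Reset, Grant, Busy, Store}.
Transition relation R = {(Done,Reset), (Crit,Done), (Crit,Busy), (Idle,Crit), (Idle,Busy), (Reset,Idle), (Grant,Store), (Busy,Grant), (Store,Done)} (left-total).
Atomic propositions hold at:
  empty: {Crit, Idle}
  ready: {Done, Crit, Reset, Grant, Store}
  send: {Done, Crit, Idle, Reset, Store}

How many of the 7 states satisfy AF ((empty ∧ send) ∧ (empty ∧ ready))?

Sat(empty ∧ send) = {Crit, Idle}
Sat(empty ∧ ready) = {Crit}
Sat((empty ∧ send) ∧ (empty ∧ ready)) = {Crit}
AF ((empty ∧ send) ∧ (empty ∧ ready)): least fixpoint, start Z0 = {Crit}, add states with every successor in Z. Already a fixed point.
Sat(AF ((empty ∧ send) ∧ (empty ∧ ready))) = {Crit}
|Sat(AF ((empty ∧ send) ∧ (empty ∧ ready)))| = |{Crit}| = 1.

1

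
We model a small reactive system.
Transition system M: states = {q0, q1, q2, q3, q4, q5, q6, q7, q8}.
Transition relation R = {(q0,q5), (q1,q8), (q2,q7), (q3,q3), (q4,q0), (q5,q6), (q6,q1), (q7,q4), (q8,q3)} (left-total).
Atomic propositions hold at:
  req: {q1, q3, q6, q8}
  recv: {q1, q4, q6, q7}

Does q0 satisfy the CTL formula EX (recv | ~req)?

Sat(~req) = {q0, q2, q4, q5, q7}
Sat(recv | ~req) = {q0, q1, q2, q4, q5, q6, q7}
Sat(EX (recv | ~req)) = {s : some successor in {q0, q1, q2, q4, q5, q6, q7}} = {q0, q2, q4, q5, q6, q7}
q0 ∈ Sat(EX (recv | ~req)) = {q0, q2, q4, q5, q6, q7}, so the formula holds at q0.

Yes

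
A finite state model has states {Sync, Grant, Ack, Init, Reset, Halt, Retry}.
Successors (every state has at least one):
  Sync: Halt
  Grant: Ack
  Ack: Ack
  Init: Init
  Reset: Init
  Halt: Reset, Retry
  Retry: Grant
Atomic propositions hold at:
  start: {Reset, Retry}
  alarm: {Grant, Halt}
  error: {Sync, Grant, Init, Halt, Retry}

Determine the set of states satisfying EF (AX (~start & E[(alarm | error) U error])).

{Sync, Init, Reset, Halt, Retry}

Sat(~start) = {Sync, Grant, Ack, Init, Halt}
Sat(alarm | error) = {Sync, Grant, Init, Halt, Retry}
E[(alarm | error) U error]: least fixpoint, start Z0 = Sat(error) = {Sync, Grant, Init, Halt, Retry}, add states in Sat(alarm | error) with some successor in Z. Already a fixed point.
Sat(E[(alarm | error) U error]) = {Sync, Grant, Init, Halt, Retry}
Sat(~start & E[(alarm | error) U error]) = {Sync, Grant, Init, Halt}
Sat(AX (~start & E[(alarm | error) U error])) = {s : every successor in {Sync, Grant, Init, Halt}} = {Sync, Init, Reset, Retry}
EF (AX (~start & E[(alarm | error) U error])): least fixpoint, start Z0 = {Sync, Init, Reset, Retry}, add states with some successor in Z. Z1 = {Sync, Init, Reset, Halt, Retry}; fixed.
Sat(EF (AX (~start & E[(alarm | error) U error]))) = {Sync, Init, Reset, Halt, Retry}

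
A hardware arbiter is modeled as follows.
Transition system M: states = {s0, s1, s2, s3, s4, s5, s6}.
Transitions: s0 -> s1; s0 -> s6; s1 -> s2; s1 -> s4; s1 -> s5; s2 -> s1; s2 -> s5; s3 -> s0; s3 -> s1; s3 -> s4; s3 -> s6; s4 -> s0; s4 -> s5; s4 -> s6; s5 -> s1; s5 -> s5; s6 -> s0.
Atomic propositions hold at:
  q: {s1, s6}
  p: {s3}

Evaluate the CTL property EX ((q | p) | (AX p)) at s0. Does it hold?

Yes

Sat(q | p) = {s1, s3, s6}
Sat(AX p) = {s : every successor in {s3}} = ∅
Sat((q | p) | (AX p)) = {s1, s3, s6}
Sat(EX ((q | p) | (AX p))) = {s : some successor in {s1, s3, s6}} = {s0, s2, s3, s4, s5}
s0 ∈ Sat(EX ((q | p) | (AX p))) = {s0, s2, s3, s4, s5}, so the formula holds at s0.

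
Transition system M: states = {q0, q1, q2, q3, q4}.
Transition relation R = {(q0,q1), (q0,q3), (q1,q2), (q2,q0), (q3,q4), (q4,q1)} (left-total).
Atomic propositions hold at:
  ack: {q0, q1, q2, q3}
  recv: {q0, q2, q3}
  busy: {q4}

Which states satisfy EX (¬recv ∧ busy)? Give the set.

Sat(¬recv) = {q1, q4}
Sat(¬recv ∧ busy) = {q4}
Sat(EX (¬recv ∧ busy)) = {s : some successor in {q4}} = {q3}

{q3}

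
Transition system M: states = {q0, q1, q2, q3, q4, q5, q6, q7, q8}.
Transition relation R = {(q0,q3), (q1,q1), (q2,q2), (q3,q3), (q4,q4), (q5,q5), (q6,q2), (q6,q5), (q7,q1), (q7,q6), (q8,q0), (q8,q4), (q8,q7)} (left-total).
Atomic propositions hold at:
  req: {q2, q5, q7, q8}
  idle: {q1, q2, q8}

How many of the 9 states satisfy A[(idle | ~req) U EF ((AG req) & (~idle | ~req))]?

Sat(~req) = {q0, q1, q3, q4, q6}
Sat(idle | ~req) = {q0, q1, q2, q3, q4, q6, q8}
AG req: greatest fixpoint, start Z0 = {q2, q5, q7, q8}, keep only states in Sat with every successor in Z. Z1 = {q2, q5}; fixed.
Sat(AG req) = {q2, q5}
Sat(~idle) = {q0, q3, q4, q5, q6, q7}
Sat(~idle | ~req) = {q0, q1, q3, q4, q5, q6, q7}
Sat((AG req) & (~idle | ~req)) = {q5}
EF ((AG req) & (~idle | ~req)): least fixpoint, start Z0 = {q5}, add states with some successor in Z. Z1 = {q5, q6}; Z2 = {q5, q6, q7}; Z3 = {q5, q6, q7, q8}; fixed.
Sat(EF ((AG req) & (~idle | ~req))) = {q5, q6, q7, q8}
A[(idle | ~req) U EF ((AG req) & (~idle | ~req))]: least fixpoint, start Z0 = Sat(EF ((AG req) & (~idle | ~req))) = {q5, q6, q7, q8}, add states in Sat(idle | ~req) with every successor in Z. Already a fixed point.
Sat(A[(idle | ~req) U EF ((AG req) & (~idle | ~req))]) = {q5, q6, q7, q8}
|Sat(A[(idle | ~req) U EF ((AG req) & (~idle | ~req))])| = |{q5, q6, q7, q8}| = 4.

4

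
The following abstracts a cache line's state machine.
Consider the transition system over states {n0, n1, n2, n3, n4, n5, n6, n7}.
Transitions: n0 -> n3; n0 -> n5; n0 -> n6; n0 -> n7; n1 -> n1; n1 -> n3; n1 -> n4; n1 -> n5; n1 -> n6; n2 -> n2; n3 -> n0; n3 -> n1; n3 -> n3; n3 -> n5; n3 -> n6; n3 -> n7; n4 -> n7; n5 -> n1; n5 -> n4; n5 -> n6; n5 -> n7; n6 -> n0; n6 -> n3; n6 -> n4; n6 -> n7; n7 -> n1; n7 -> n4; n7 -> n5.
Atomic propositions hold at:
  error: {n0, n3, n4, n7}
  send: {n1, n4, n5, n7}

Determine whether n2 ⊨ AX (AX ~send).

Sat(~send) = {n0, n2, n3, n6}
Sat(AX ~send) = {s : every successor in {n0, n2, n3, n6}} = {n2}
Sat(AX (AX ~send)) = {s : every successor in {n2}} = {n2}
n2 ∈ Sat(AX (AX ~send)) = {n2}, so the formula holds at n2.

Yes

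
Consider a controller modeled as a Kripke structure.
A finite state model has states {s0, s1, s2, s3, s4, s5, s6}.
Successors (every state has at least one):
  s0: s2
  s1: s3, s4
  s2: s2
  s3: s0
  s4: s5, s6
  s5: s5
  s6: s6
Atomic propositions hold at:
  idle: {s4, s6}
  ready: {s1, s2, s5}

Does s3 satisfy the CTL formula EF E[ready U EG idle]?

No

EG idle: greatest fixpoint, start Z0 = {s4, s6}, keep only states in Sat with some successor in Z. Already a fixed point.
Sat(EG idle) = {s4, s6}
E[ready U EG idle]: least fixpoint, start Z0 = Sat(EG idle) = {s4, s6}, add states in Sat(ready) with some successor in Z. Z1 = {s1, s4, s6}; fixed.
Sat(E[ready U EG idle]) = {s1, s4, s6}
EF E[ready U EG idle]: least fixpoint, start Z0 = {s1, s4, s6}, add states with some successor in Z. Already a fixed point.
Sat(EF E[ready U EG idle]) = {s1, s4, s6}
s3 ∉ Sat(EF E[ready U EG idle]) = {s1, s4, s6}, so the formula does not hold at s3.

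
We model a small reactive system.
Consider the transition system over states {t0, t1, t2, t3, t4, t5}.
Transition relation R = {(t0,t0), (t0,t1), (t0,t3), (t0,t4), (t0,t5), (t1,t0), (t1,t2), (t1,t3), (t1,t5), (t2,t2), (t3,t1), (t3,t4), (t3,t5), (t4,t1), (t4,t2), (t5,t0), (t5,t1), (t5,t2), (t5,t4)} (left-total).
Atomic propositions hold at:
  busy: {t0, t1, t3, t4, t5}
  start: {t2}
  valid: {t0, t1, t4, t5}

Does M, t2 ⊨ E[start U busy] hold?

No

E[start U busy]: least fixpoint, start Z0 = Sat(busy) = {t0, t1, t3, t4, t5}, add states in Sat(start) with some successor in Z. Already a fixed point.
Sat(E[start U busy]) = {t0, t1, t3, t4, t5}
t2 ∉ Sat(E[start U busy]) = {t0, t1, t3, t4, t5}, so the formula does not hold at t2.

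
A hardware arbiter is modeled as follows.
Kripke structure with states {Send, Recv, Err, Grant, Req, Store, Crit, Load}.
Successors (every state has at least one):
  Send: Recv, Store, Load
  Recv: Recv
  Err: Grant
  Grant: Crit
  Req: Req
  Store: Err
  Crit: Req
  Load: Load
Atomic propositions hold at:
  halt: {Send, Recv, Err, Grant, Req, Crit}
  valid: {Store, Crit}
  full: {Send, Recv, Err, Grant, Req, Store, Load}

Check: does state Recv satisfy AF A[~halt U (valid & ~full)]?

No

Sat(~halt) = {Store, Load}
Sat(~full) = {Crit}
Sat(valid & ~full) = {Crit}
A[~halt U (valid & ~full)]: least fixpoint, start Z0 = Sat((valid & ~full)) = {Crit}, add states in Sat(~halt) with every successor in Z. Already a fixed point.
Sat(A[~halt U (valid & ~full)]) = {Crit}
AF A[~halt U (valid & ~full)]: least fixpoint, start Z0 = {Crit}, add states with every successor in Z. Z1 = {Grant, Crit}; Z2 = {Err, Grant, Crit}; Z3 = {Err, Grant, Store, Crit}; fixed.
Sat(AF A[~halt U (valid & ~full)]) = {Err, Grant, Store, Crit}
Recv ∉ Sat(AF A[~halt U (valid & ~full)]) = {Err, Grant, Store, Crit}, so the formula does not hold at Recv.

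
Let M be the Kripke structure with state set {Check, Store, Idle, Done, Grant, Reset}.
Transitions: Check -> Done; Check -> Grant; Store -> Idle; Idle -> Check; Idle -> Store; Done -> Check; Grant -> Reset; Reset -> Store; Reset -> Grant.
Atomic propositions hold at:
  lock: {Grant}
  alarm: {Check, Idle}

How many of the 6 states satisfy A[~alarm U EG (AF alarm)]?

4

Sat(~alarm) = {Store, Done, Grant, Reset}
AF alarm: least fixpoint, start Z0 = {Check, Idle}, add states with every successor in Z. Z1 = {Check, Store, Idle, Done}; fixed.
Sat(AF alarm) = {Check, Store, Idle, Done}
EG (AF alarm): greatest fixpoint, start Z0 = {Check, Store, Idle, Done}, keep only states in Sat with some successor in Z. Already a fixed point.
Sat(EG (AF alarm)) = {Check, Store, Idle, Done}
A[~alarm U EG (AF alarm)]: least fixpoint, start Z0 = Sat(EG (AF alarm)) = {Check, Store, Idle, Done}, add states in Sat(~alarm) with every successor in Z. Already a fixed point.
Sat(A[~alarm U EG (AF alarm)]) = {Check, Store, Idle, Done}
|Sat(A[~alarm U EG (AF alarm)])| = |{Check, Store, Idle, Done}| = 4.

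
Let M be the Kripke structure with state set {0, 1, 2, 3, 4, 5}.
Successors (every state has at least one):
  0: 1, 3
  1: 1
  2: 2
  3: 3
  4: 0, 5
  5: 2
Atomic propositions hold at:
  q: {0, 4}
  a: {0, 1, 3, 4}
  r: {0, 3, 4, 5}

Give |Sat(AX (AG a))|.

3

AG a: greatest fixpoint, start Z0 = {0, 1, 3, 4}, keep only states in Sat with every successor in Z. Z1 = {0, 1, 3}; fixed.
Sat(AG a) = {0, 1, 3}
Sat(AX (AG a)) = {s : every successor in {0, 1, 3}} = {0, 1, 3}
|Sat(AX (AG a))| = |{0, 1, 3}| = 3.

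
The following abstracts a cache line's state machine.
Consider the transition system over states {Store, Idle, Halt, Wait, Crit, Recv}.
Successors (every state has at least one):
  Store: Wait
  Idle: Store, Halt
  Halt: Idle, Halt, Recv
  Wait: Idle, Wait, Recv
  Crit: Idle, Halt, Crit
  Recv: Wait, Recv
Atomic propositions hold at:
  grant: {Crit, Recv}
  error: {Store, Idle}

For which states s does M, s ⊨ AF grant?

{Crit, Recv}

AF grant: least fixpoint, start Z0 = {Crit, Recv}, add states with every successor in Z. Already a fixed point.
Sat(AF grant) = {Crit, Recv}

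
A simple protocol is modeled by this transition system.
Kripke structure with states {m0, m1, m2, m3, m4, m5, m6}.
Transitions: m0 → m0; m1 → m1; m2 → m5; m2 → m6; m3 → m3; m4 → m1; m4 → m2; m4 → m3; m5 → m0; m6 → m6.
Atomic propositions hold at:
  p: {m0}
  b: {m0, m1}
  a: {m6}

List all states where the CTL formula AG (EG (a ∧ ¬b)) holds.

Sat(¬b) = {m2, m3, m4, m5, m6}
Sat(a ∧ ¬b) = {m6}
EG (a ∧ ¬b): greatest fixpoint, start Z0 = {m6}, keep only states in Sat with some successor in Z. Already a fixed point.
Sat(EG (a ∧ ¬b)) = {m6}
AG (EG (a ∧ ¬b)): greatest fixpoint, start Z0 = {m6}, keep only states in Sat with every successor in Z. Already a fixed point.
Sat(AG (EG (a ∧ ¬b))) = {m6}

{m6}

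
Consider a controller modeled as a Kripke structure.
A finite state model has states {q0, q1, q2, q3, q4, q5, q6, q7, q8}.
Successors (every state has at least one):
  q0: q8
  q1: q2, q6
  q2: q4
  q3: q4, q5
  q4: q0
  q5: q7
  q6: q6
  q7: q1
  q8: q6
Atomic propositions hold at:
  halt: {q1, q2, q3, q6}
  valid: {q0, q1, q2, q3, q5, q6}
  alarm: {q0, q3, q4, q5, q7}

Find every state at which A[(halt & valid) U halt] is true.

{q1, q2, q3, q6}

Sat(halt & valid) = {q1, q2, q3, q6}
A[(halt & valid) U halt]: least fixpoint, start Z0 = Sat(halt) = {q1, q2, q3, q6}, add states in Sat(halt & valid) with every successor in Z. Already a fixed point.
Sat(A[(halt & valid) U halt]) = {q1, q2, q3, q6}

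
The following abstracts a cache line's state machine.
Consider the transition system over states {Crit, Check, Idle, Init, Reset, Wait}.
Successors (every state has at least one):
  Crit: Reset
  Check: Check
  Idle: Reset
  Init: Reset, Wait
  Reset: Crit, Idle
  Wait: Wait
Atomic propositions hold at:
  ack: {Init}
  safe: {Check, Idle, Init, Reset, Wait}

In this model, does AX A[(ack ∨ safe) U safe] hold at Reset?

Sat(ack ∨ safe) = {Check, Idle, Init, Reset, Wait}
A[(ack ∨ safe) U safe]: least fixpoint, start Z0 = Sat(safe) = {Check, Idle, Init, Reset, Wait}, add states in Sat(ack ∨ safe) with every successor in Z. Already a fixed point.
Sat(A[(ack ∨ safe) U safe]) = {Check, Idle, Init, Reset, Wait}
Sat(AX A[(ack ∨ safe) U safe]) = {s : every successor in {Check, Idle, Init, Reset, Wait}} = {Crit, Check, Idle, Init, Wait}
Reset ∉ Sat(AX A[(ack ∨ safe) U safe]) = {Crit, Check, Idle, Init, Wait}, so the formula does not hold at Reset.

No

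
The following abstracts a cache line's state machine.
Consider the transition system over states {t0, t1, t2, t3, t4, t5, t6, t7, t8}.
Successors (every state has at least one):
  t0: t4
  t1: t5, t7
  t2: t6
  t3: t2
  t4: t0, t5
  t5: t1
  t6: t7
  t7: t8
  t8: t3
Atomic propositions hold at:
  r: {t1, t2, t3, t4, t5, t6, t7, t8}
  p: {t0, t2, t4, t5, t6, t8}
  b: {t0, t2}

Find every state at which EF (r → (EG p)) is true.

EG p: greatest fixpoint, start Z0 = {t0, t2, t4, t5, t6, t8}, keep only states in Sat with some successor in Z. Z1 = {t0, t2, t4}; Z2 = {t0, t4}; fixed.
Sat(EG p) = {t0, t4}
Sat(r → (EG p)) = {t0, t4}
EF (r → (EG p)): least fixpoint, start Z0 = {t0, t4}, add states with some successor in Z. Already a fixed point.
Sat(EF (r → (EG p))) = {t0, t4}

{t0, t4}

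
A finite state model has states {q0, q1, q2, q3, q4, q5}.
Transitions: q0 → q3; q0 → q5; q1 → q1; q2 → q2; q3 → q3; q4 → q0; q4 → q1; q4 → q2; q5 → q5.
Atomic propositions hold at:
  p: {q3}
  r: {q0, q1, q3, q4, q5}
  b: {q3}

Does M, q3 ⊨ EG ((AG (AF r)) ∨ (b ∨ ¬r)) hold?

AF r: least fixpoint, start Z0 = {q0, q1, q3, q4, q5}, add states with every successor in Z. Already a fixed point.
Sat(AF r) = {q0, q1, q3, q4, q5}
AG (AF r): greatest fixpoint, start Z0 = {q0, q1, q3, q4, q5}, keep only states in Sat with every successor in Z. Z1 = {q0, q1, q3, q5}; fixed.
Sat(AG (AF r)) = {q0, q1, q3, q5}
Sat(¬r) = {q2}
Sat(b ∨ ¬r) = {q2, q3}
Sat((AG (AF r)) ∨ (b ∨ ¬r)) = {q0, q1, q2, q3, q5}
EG ((AG (AF r)) ∨ (b ∨ ¬r)): greatest fixpoint, start Z0 = {q0, q1, q2, q3, q5}, keep only states in Sat with some successor in Z. Already a fixed point.
Sat(EG ((AG (AF r)) ∨ (b ∨ ¬r))) = {q0, q1, q2, q3, q5}
q3 ∈ Sat(EG ((AG (AF r)) ∨ (b ∨ ¬r))) = {q0, q1, q2, q3, q5}, so the formula holds at q3.

Yes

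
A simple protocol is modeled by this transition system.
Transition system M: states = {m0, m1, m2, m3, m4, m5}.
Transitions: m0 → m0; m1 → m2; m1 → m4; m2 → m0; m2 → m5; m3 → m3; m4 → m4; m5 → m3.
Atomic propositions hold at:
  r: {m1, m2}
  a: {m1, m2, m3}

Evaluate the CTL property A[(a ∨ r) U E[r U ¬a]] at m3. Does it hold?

No

Sat(a ∨ r) = {m1, m2, m3}
Sat(¬a) = {m0, m4, m5}
E[r U ¬a]: least fixpoint, start Z0 = Sat(¬a) = {m0, m4, m5}, add states in Sat(r) with some successor in Z. Z1 = {m0, m1, m2, m4, m5}; fixed.
Sat(E[r U ¬a]) = {m0, m1, m2, m4, m5}
A[(a ∨ r) U E[r U ¬a]]: least fixpoint, start Z0 = Sat(E[r U ¬a]) = {m0, m1, m2, m4, m5}, add states in Sat(a ∨ r) with every successor in Z. Already a fixed point.
Sat(A[(a ∨ r) U E[r U ¬a]]) = {m0, m1, m2, m4, m5}
m3 ∉ Sat(A[(a ∨ r) U E[r U ¬a]]) = {m0, m1, m2, m4, m5}, so the formula does not hold at m3.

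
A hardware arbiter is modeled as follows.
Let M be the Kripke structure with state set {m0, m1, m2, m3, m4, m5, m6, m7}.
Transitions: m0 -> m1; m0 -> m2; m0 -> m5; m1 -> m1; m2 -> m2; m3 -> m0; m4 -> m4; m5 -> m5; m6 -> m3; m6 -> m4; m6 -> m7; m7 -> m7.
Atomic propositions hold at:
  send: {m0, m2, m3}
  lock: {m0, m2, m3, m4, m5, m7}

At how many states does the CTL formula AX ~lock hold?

1

Sat(~lock) = {m1, m6}
Sat(AX ~lock) = {s : every successor in {m1, m6}} = {m1}
|Sat(AX ~lock)| = |{m1}| = 1.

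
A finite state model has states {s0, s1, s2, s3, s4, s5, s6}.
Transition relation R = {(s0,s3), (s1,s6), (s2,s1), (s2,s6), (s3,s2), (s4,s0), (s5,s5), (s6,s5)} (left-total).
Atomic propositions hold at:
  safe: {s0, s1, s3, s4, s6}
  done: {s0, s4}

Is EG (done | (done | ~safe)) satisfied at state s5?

Sat(~safe) = {s2, s5}
Sat(done | ~safe) = {s0, s2, s4, s5}
Sat(done | (done | ~safe)) = {s0, s2, s4, s5}
EG (done | (done | ~safe)): greatest fixpoint, start Z0 = {s0, s2, s4, s5}, keep only states in Sat with some successor in Z. Z1 = {s4, s5}; Z2 = {s5}; fixed.
Sat(EG (done | (done | ~safe))) = {s5}
s5 ∈ Sat(EG (done | (done | ~safe))) = {s5}, so the formula holds at s5.

Yes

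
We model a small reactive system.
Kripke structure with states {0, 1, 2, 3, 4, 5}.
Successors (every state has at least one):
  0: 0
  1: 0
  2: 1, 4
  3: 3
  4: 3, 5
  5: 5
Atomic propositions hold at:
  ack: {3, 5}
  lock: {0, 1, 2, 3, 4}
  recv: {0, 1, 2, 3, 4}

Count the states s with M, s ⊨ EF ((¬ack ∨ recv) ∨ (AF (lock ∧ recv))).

5

Sat(¬ack) = {0, 1, 2, 4}
Sat(¬ack ∨ recv) = {0, 1, 2, 3, 4}
Sat(lock ∧ recv) = {0, 1, 2, 3, 4}
AF (lock ∧ recv): least fixpoint, start Z0 = {0, 1, 2, 3, 4}, add states with every successor in Z. Already a fixed point.
Sat(AF (lock ∧ recv)) = {0, 1, 2, 3, 4}
Sat((¬ack ∨ recv) ∨ (AF (lock ∧ recv))) = {0, 1, 2, 3, 4}
EF ((¬ack ∨ recv) ∨ (AF (lock ∧ recv))): least fixpoint, start Z0 = {0, 1, 2, 3, 4}, add states with some successor in Z. Already a fixed point.
Sat(EF ((¬ack ∨ recv) ∨ (AF (lock ∧ recv)))) = {0, 1, 2, 3, 4}
|Sat(EF ((¬ack ∨ recv) ∨ (AF (lock ∧ recv))))| = |{0, 1, 2, 3, 4}| = 5.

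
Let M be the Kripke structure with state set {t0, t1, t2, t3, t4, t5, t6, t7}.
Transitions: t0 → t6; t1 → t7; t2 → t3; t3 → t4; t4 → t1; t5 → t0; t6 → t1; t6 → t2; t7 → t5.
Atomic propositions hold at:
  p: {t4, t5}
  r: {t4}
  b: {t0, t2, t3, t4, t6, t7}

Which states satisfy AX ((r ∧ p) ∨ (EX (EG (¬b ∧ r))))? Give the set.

Sat(r ∧ p) = {t4}
Sat(¬b) = {t1, t5}
Sat(¬b ∧ r) = ∅
EG (¬b ∧ r): greatest fixpoint, start Z0 = ∅, keep only states in Sat with some successor in Z. Already a fixed point.
Sat(EG (¬b ∧ r)) = ∅
Sat(EX (EG (¬b ∧ r))) = {s : some successor in ∅} = ∅
Sat((r ∧ p) ∨ (EX (EG (¬b ∧ r)))) = {t4}
Sat(AX ((r ∧ p) ∨ (EX (EG (¬b ∧ r))))) = {s : every successor in {t4}} = {t3}

{t3}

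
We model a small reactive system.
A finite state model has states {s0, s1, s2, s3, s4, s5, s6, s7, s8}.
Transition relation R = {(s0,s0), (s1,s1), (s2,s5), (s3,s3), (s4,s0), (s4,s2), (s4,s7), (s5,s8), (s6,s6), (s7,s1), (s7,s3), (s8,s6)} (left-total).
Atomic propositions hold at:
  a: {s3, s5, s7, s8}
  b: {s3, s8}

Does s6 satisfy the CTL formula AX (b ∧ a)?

No

Sat(b ∧ a) = {s3, s8}
Sat(AX (b ∧ a)) = {s : every successor in {s3, s8}} = {s3, s5}
s6 ∉ Sat(AX (b ∧ a)) = {s3, s5}, so the formula does not hold at s6.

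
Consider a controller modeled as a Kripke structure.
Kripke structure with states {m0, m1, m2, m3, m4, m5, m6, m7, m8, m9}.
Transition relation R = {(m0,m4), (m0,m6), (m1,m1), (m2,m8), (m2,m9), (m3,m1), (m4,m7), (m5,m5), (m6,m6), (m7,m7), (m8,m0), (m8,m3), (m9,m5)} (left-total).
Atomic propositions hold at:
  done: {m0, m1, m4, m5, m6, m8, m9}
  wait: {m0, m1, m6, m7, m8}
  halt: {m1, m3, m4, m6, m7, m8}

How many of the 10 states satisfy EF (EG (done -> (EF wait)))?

8

EF wait: least fixpoint, start Z0 = {m0, m1, m6, m7, m8}, add states with some successor in Z. Z1 = {m0, m1, m2, m3, m4, m6, m7, m8}; fixed.
Sat(EF wait) = {m0, m1, m2, m3, m4, m6, m7, m8}
Sat(done -> (EF wait)) = {m0, m1, m2, m3, m4, m6, m7, m8}
EG (done -> (EF wait)): greatest fixpoint, start Z0 = {m0, m1, m2, m3, m4, m6, m7, m8}, keep only states in Sat with some successor in Z. Already a fixed point.
Sat(EG (done -> (EF wait))) = {m0, m1, m2, m3, m4, m6, m7, m8}
EF (EG (done -> (EF wait))): least fixpoint, start Z0 = {m0, m1, m2, m3, m4, m6, m7, m8}, add states with some successor in Z. Already a fixed point.
Sat(EF (EG (done -> (EF wait)))) = {m0, m1, m2, m3, m4, m6, m7, m8}
|Sat(EF (EG (done -> (EF wait))))| = |{m0, m1, m2, m3, m4, m6, m7, m8}| = 8.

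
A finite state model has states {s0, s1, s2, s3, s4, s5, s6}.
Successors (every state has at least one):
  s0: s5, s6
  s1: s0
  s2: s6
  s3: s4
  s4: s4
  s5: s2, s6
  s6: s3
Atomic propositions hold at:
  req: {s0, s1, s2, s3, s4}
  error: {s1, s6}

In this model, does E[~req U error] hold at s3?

No

Sat(~req) = {s5, s6}
E[~req U error]: least fixpoint, start Z0 = Sat(error) = {s1, s6}, add states in Sat(~req) with some successor in Z. Z1 = {s1, s5, s6}; fixed.
Sat(E[~req U error]) = {s1, s5, s6}
s3 ∉ Sat(E[~req U error]) = {s1, s5, s6}, so the formula does not hold at s3.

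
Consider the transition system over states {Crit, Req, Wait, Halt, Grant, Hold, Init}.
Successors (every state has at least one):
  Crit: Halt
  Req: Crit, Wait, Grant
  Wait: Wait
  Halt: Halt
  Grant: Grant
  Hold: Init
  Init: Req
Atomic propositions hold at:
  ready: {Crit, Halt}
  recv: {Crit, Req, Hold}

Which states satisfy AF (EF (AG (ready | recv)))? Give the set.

Sat(ready | recv) = {Crit, Req, Halt, Hold}
AG (ready | recv): greatest fixpoint, start Z0 = {Crit, Req, Halt, Hold}, keep only states in Sat with every successor in Z. Z1 = {Crit, Halt}; fixed.
Sat(AG (ready | recv)) = {Crit, Halt}
EF (AG (ready | recv)): least fixpoint, start Z0 = {Crit, Halt}, add states with some successor in Z. Z1 = {Crit, Req, Halt}; Z2 = {Crit, Req, Halt, Init}; Z3 = {Crit, Req, Halt, Hold, Init}; fixed.
Sat(EF (AG (ready | recv))) = {Crit, Req, Halt, Hold, Init}
AF (EF (AG (ready | recv))): least fixpoint, start Z0 = {Crit, Req, Halt, Hold, Init}, add states with every successor in Z. Already a fixed point.
Sat(AF (EF (AG (ready | recv)))) = {Crit, Req, Halt, Hold, Init}

{Crit, Req, Halt, Hold, Init}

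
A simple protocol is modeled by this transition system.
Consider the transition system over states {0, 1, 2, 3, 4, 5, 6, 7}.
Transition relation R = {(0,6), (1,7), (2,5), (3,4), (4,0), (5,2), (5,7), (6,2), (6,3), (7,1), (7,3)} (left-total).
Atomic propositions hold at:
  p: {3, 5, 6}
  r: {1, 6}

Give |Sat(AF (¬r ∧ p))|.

6

Sat(¬r) = {0, 2, 3, 4, 5, 7}
Sat(¬r ∧ p) = {3, 5}
AF (¬r ∧ p): least fixpoint, start Z0 = {3, 5}, add states with every successor in Z. Z1 = {2, 3, 5}; Z2 = {2, 3, 5, 6}; Z3 = {0, 2, 3, 5, 6}; Z4 = {0, 2, 3, 4, 5, 6}; fixed.
Sat(AF (¬r ∧ p)) = {0, 2, 3, 4, 5, 6}
|Sat(AF (¬r ∧ p))| = |{0, 2, 3, 4, 5, 6}| = 6.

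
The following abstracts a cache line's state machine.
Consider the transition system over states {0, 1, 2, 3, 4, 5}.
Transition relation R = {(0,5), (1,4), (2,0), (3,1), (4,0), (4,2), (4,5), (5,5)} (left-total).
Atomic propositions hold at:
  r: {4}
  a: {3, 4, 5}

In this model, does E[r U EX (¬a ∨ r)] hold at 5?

No

Sat(¬a) = {0, 1, 2}
Sat(¬a ∨ r) = {0, 1, 2, 4}
Sat(EX (¬a ∨ r)) = {s : some successor in {0, 1, 2, 4}} = {1, 2, 3, 4}
E[r U EX (¬a ∨ r)]: least fixpoint, start Z0 = Sat(EX (¬a ∨ r)) = {1, 2, 3, 4}, add states in Sat(r) with some successor in Z. Already a fixed point.
Sat(E[r U EX (¬a ∨ r)]) = {1, 2, 3, 4}
5 ∉ Sat(E[r U EX (¬a ∨ r)]) = {1, 2, 3, 4}, so the formula does not hold at 5.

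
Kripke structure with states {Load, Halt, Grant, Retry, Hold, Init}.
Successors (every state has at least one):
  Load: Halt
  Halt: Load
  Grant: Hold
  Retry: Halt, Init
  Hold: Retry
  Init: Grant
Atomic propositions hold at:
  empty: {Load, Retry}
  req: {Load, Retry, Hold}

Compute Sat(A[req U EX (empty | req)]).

{Load, Halt, Grant, Hold}

Sat(empty | req) = {Load, Retry, Hold}
Sat(EX (empty | req)) = {s : some successor in {Load, Retry, Hold}} = {Halt, Grant, Hold}
A[req U EX (empty | req)]: least fixpoint, start Z0 = Sat(EX (empty | req)) = {Halt, Grant, Hold}, add states in Sat(req) with every successor in Z. Z1 = {Load, Halt, Grant, Hold}; fixed.
Sat(A[req U EX (empty | req)]) = {Load, Halt, Grant, Hold}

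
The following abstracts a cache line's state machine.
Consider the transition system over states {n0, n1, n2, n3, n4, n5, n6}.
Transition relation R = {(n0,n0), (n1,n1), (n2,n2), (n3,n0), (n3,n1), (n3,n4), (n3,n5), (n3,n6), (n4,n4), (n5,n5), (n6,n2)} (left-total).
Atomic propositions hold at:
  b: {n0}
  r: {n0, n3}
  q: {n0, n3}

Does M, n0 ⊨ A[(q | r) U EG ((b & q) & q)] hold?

Sat(q | r) = {n0, n3}
Sat(b & q) = {n0}
Sat((b & q) & q) = {n0}
EG ((b & q) & q): greatest fixpoint, start Z0 = {n0}, keep only states in Sat with some successor in Z. Already a fixed point.
Sat(EG ((b & q) & q)) = {n0}
A[(q | r) U EG ((b & q) & q)]: least fixpoint, start Z0 = Sat(EG ((b & q) & q)) = {n0}, add states in Sat(q | r) with every successor in Z. Already a fixed point.
Sat(A[(q | r) U EG ((b & q) & q)]) = {n0}
n0 ∈ Sat(A[(q | r) U EG ((b & q) & q)]) = {n0}, so the formula holds at n0.

Yes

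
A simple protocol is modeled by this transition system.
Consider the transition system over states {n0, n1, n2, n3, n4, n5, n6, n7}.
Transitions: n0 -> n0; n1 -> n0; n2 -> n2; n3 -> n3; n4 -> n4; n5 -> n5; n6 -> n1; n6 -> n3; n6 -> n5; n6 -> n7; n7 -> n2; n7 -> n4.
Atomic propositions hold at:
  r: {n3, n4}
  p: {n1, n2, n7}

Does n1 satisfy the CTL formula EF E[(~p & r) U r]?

Sat(~p) = {n0, n3, n4, n5, n6}
Sat(~p & r) = {n3, n4}
E[(~p & r) U r]: least fixpoint, start Z0 = Sat(r) = {n3, n4}, add states in Sat(~p & r) with some successor in Z. Already a fixed point.
Sat(E[(~p & r) U r]) = {n3, n4}
EF E[(~p & r) U r]: least fixpoint, start Z0 = {n3, n4}, add states with some successor in Z. Z1 = {n3, n4, n6, n7}; fixed.
Sat(EF E[(~p & r) U r]) = {n3, n4, n6, n7}
n1 ∉ Sat(EF E[(~p & r) U r]) = {n3, n4, n6, n7}, so the formula does not hold at n1.

No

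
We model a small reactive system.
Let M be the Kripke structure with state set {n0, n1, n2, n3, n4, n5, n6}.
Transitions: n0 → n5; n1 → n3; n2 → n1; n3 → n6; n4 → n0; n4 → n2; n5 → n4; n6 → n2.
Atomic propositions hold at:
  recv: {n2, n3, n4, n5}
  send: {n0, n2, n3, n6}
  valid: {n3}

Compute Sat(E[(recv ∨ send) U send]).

{n0, n2, n3, n4, n5, n6}

Sat(recv ∨ send) = {n0, n2, n3, n4, n5, n6}
E[(recv ∨ send) U send]: least fixpoint, start Z0 = Sat(send) = {n0, n2, n3, n6}, add states in Sat(recv ∨ send) with some successor in Z. Z1 = {n0, n2, n3, n4, n6}; Z2 = {n0, n2, n3, n4, n5, n6}; fixed.
Sat(E[(recv ∨ send) U send]) = {n0, n2, n3, n4, n5, n6}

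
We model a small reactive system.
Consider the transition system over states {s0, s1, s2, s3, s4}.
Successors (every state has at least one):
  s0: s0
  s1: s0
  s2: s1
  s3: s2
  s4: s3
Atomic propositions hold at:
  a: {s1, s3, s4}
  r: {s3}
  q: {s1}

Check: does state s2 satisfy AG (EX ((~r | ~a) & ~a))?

No

Sat(~r) = {s0, s1, s2, s4}
Sat(~a) = {s0, s2}
Sat(~r | ~a) = {s0, s1, s2, s4}
Sat((~r | ~a) & ~a) = {s0, s2}
Sat(EX ((~r | ~a) & ~a)) = {s : some successor in {s0, s2}} = {s0, s1, s3}
AG (EX ((~r | ~a) & ~a)): greatest fixpoint, start Z0 = {s0, s1, s3}, keep only states in Sat with every successor in Z. Z1 = {s0, s1}; fixed.
Sat(AG (EX ((~r | ~a) & ~a))) = {s0, s1}
s2 ∉ Sat(AG (EX ((~r | ~a) & ~a))) = {s0, s1}, so the formula does not hold at s2.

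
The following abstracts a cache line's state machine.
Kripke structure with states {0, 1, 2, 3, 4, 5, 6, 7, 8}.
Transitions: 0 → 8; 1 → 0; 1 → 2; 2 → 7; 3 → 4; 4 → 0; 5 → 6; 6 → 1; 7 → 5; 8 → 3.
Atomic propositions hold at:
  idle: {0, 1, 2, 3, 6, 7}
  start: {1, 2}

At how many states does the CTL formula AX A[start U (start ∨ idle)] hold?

Sat(start ∨ idle) = {0, 1, 2, 3, 6, 7}
A[start U (start ∨ idle)]: least fixpoint, start Z0 = Sat((start ∨ idle)) = {0, 1, 2, 3, 6, 7}, add states in Sat(start) with every successor in Z. Already a fixed point.
Sat(A[start U (start ∨ idle)]) = {0, 1, 2, 3, 6, 7}
Sat(AX A[start U (start ∨ idle)]) = {s : every successor in {0, 1, 2, 3, 6, 7}} = {1, 2, 4, 5, 6, 8}
|Sat(AX A[start U (start ∨ idle)])| = |{1, 2, 4, 5, 6, 8}| = 6.

6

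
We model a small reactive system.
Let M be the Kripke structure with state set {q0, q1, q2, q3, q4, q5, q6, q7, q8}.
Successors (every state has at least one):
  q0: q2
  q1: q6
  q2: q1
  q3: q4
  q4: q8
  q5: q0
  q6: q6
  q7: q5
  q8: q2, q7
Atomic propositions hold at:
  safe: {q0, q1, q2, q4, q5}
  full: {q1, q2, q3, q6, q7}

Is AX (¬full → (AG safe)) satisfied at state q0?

Yes

Sat(¬full) = {q0, q4, q5, q8}
AG safe: greatest fixpoint, start Z0 = {q0, q1, q2, q4, q5}, keep only states in Sat with every successor in Z. Z1 = {q0, q2, q5}; Z2 = {q0, q5}; Z3 = {q5}; Z4 = ∅; fixed.
Sat(AG safe) = ∅
Sat(¬full → (AG safe)) = {q1, q2, q3, q6, q7}
Sat(AX (¬full → (AG safe))) = {s : every successor in {q1, q2, q3, q6, q7}} = {q0, q1, q2, q6, q8}
q0 ∈ Sat(AX (¬full → (AG safe))) = {q0, q1, q2, q6, q8}, so the formula holds at q0.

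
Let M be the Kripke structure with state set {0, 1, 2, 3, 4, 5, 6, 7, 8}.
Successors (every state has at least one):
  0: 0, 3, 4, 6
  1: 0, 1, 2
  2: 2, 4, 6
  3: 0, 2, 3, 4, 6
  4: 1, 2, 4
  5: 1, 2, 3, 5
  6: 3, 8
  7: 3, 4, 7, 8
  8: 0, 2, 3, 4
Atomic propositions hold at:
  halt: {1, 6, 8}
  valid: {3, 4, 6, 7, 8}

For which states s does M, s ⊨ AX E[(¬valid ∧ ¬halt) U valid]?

Sat(¬valid) = {0, 1, 2, 5}
Sat(¬halt) = {0, 2, 3, 4, 5, 7}
Sat(¬valid ∧ ¬halt) = {0, 2, 5}
E[(¬valid ∧ ¬halt) U valid]: least fixpoint, start Z0 = Sat(valid) = {3, 4, 6, 7, 8}, add states in Sat(¬valid ∧ ¬halt) with some successor in Z. Z1 = {0, 2, 3, 4, 5, 6, 7, 8}; fixed.
Sat(E[(¬valid ∧ ¬halt) U valid]) = {0, 2, 3, 4, 5, 6, 7, 8}
Sat(AX E[(¬valid ∧ ¬halt) U valid]) = {s : every successor in {0, 2, 3, 4, 5, 6, 7, 8}} = {0, 2, 3, 6, 7, 8}

{0, 2, 3, 6, 7, 8}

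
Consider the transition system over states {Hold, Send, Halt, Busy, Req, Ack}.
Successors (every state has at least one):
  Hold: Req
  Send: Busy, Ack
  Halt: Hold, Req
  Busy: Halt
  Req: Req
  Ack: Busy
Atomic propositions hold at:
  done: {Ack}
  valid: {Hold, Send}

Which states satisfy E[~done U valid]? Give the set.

Sat(~done) = {Hold, Send, Halt, Busy, Req}
E[~done U valid]: least fixpoint, start Z0 = Sat(valid) = {Hold, Send}, add states in Sat(~done) with some successor in Z. Z1 = {Hold, Send, Halt}; Z2 = {Hold, Send, Halt, Busy}; fixed.
Sat(E[~done U valid]) = {Hold, Send, Halt, Busy}

{Hold, Send, Halt, Busy}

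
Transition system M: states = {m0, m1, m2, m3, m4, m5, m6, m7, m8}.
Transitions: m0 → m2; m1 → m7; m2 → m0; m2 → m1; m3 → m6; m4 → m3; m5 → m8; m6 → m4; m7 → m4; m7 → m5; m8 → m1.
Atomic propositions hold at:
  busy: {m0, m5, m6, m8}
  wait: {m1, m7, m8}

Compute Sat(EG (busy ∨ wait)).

{m1, m5, m7, m8}

Sat(busy ∨ wait) = {m0, m1, m5, m6, m7, m8}
EG (busy ∨ wait): greatest fixpoint, start Z0 = {m0, m1, m5, m6, m7, m8}, keep only states in Sat with some successor in Z. Z1 = {m1, m5, m7, m8}; fixed.
Sat(EG (busy ∨ wait)) = {m1, m5, m7, m8}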